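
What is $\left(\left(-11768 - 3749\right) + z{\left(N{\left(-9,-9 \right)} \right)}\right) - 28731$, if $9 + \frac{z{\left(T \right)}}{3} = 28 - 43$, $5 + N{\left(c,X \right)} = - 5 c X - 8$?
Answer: $-44320$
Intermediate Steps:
$N{\left(c,X \right)} = -13 - 5 X c$ ($N{\left(c,X \right)} = -5 + \left(- 5 c X - 8\right) = -5 - \left(8 + 5 X c\right) = -13 - 5 X c$)
$z{\left(T \right)} = -72$ ($z{\left(T \right)} = -27 + 3 \left(28 - 43\right) = -27 + 3 \left(-15\right) = -27 - 45 = -72$)
$\left(\left(-11768 - 3749\right) + z{\left(N{\left(-9,-9 \right)} \right)}\right) - 28731 = \left(\left(-11768 - 3749\right) - 72\right) - 28731 = \left(-15517 - 72\right) - 28731 = -15589 - 28731 = -44320$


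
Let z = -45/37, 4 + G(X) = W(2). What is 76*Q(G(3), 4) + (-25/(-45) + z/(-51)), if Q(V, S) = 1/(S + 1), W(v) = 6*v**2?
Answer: 446636/28305 ≈ 15.779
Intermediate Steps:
G(X) = 20 (G(X) = -4 + 6*2**2 = -4 + 6*4 = -4 + 24 = 20)
Q(V, S) = 1/(1 + S)
z = -45/37 (z = -45*1/37 = -45/37 ≈ -1.2162)
76*Q(G(3), 4) + (-25/(-45) + z/(-51)) = 76/(1 + 4) + (-25/(-45) - 45/37/(-51)) = 76/5 + (-25*(-1/45) - 45/37*(-1/51)) = 76*(1/5) + (5/9 + 15/629) = 76/5 + 3280/5661 = 446636/28305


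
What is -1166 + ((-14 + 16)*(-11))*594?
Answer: -14234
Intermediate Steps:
-1166 + ((-14 + 16)*(-11))*594 = -1166 + (2*(-11))*594 = -1166 - 22*594 = -1166 - 13068 = -14234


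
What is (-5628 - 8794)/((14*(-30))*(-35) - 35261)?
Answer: 14422/20561 ≈ 0.70142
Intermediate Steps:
(-5628 - 8794)/((14*(-30))*(-35) - 35261) = -14422/(-420*(-35) - 35261) = -14422/(14700 - 35261) = -14422/(-20561) = -14422*(-1/20561) = 14422/20561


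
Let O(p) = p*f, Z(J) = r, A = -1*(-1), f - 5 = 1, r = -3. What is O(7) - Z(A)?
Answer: 45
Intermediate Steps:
f = 6 (f = 5 + 1 = 6)
A = 1
Z(J) = -3
O(p) = 6*p (O(p) = p*6 = 6*p)
O(7) - Z(A) = 6*7 - 1*(-3) = 42 + 3 = 45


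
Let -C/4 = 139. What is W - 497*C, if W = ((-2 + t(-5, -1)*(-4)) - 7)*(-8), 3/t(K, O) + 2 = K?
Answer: 1934732/7 ≈ 2.7639e+5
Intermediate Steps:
C = -556 (C = -4*139 = -556)
t(K, O) = 3/(-2 + K)
W = 408/7 (W = ((-2 + (3/(-2 - 5))*(-4)) - 7)*(-8) = ((-2 + (3/(-7))*(-4)) - 7)*(-8) = ((-2 + (3*(-⅐))*(-4)) - 7)*(-8) = ((-2 - 3/7*(-4)) - 7)*(-8) = ((-2 + 12/7) - 7)*(-8) = (-2/7 - 7)*(-8) = -51/7*(-8) = 408/7 ≈ 58.286)
W - 497*C = 408/7 - 497*(-556) = 408/7 + 276332 = 1934732/7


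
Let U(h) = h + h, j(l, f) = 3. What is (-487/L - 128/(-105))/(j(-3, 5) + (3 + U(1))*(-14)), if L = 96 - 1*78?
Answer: 16277/42210 ≈ 0.38562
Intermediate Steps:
L = 18 (L = 96 - 78 = 18)
U(h) = 2*h
(-487/L - 128/(-105))/(j(-3, 5) + (3 + U(1))*(-14)) = (-487/18 - 128/(-105))/(3 + (3 + 2*1)*(-14)) = (-487*1/18 - 128*(-1/105))/(3 + (3 + 2)*(-14)) = (-487/18 + 128/105)/(3 + 5*(-14)) = -16277/(630*(3 - 70)) = -16277/630/(-67) = -16277/630*(-1/67) = 16277/42210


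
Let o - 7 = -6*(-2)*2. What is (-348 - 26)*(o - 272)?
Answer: 90134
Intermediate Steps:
o = 31 (o = 7 - 6*(-2)*2 = 7 + 12*2 = 7 + 24 = 31)
(-348 - 26)*(o - 272) = (-348 - 26)*(31 - 272) = -374*(-241) = 90134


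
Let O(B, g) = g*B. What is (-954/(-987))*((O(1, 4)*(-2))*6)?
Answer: -15264/329 ≈ -46.395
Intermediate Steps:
O(B, g) = B*g
(-954/(-987))*((O(1, 4)*(-2))*6) = (-954/(-987))*(((1*4)*(-2))*6) = (-954*(-1/987))*((4*(-2))*6) = 318*(-8*6)/329 = (318/329)*(-48) = -15264/329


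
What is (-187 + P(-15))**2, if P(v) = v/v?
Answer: 34596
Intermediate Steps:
P(v) = 1
(-187 + P(-15))**2 = (-187 + 1)**2 = (-186)**2 = 34596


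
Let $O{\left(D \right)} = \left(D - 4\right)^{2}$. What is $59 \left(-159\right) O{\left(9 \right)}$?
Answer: $-234525$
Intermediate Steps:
$O{\left(D \right)} = \left(-4 + D\right)^{2}$
$59 \left(-159\right) O{\left(9 \right)} = 59 \left(-159\right) \left(-4 + 9\right)^{2} = - 9381 \cdot 5^{2} = \left(-9381\right) 25 = -234525$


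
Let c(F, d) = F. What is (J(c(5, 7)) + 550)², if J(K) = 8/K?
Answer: 7606564/25 ≈ 3.0426e+5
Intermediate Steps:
(J(c(5, 7)) + 550)² = (8/5 + 550)² = (2758/5)² = 7606564/25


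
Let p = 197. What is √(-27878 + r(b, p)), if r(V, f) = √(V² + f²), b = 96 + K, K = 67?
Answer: √(-27878 + √65378) ≈ 166.2*I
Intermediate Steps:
b = 163 (b = 96 + 67 = 163)
√(-27878 + r(b, p)) = √(-27878 + √(163² + 197²)) = √(-27878 + √(26569 + 38809)) = √(-27878 + √65378)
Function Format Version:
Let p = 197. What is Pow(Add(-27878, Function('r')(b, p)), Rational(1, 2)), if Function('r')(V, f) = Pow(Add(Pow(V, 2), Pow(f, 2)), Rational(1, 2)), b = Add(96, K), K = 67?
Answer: Pow(Add(-27878, Pow(65378, Rational(1, 2))), Rational(1, 2)) ≈ Mul(166.20, I)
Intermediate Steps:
b = 163 (b = Add(96, 67) = 163)
Pow(Add(-27878, Function('r')(b, p)), Rational(1, 2)) = Pow(Add(-27878, Pow(Add(Pow(163, 2), Pow(197, 2)), Rational(1, 2))), Rational(1, 2)) = Pow(Add(-27878, Pow(Add(26569, 38809), Rational(1, 2))), Rational(1, 2)) = Pow(Add(-27878, Pow(65378, Rational(1, 2))), Rational(1, 2))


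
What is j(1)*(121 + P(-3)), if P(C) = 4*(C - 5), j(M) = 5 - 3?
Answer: 178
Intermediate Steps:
j(M) = 2
P(C) = -20 + 4*C (P(C) = 4*(-5 + C) = -20 + 4*C)
j(1)*(121 + P(-3)) = 2*(121 + (-20 + 4*(-3))) = 2*(121 + (-20 - 12)) = 2*(121 - 32) = 2*89 = 178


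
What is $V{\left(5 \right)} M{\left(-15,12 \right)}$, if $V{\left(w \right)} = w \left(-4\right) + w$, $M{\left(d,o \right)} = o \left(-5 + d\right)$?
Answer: $3600$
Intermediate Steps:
$V{\left(w \right)} = - 3 w$ ($V{\left(w \right)} = - 4 w + w = - 3 w$)
$V{\left(5 \right)} M{\left(-15,12 \right)} = \left(-3\right) 5 \cdot 12 \left(-5 - 15\right) = - 15 \cdot 12 \left(-20\right) = \left(-15\right) \left(-240\right) = 3600$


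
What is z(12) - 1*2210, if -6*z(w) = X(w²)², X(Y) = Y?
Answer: -5666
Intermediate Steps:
z(w) = -w⁴/6
z(12) - 1*2210 = -⅙*12⁴ - 1*2210 = -⅙*20736 - 2210 = -3456 - 2210 = -5666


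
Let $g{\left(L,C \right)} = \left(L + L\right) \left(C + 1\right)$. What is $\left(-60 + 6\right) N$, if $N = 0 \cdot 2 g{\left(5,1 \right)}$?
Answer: $0$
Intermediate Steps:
$g{\left(L,C \right)} = 2 L \left(1 + C\right)$
$N = 0$ ($N = 0 \cdot 2 \cdot 2 \cdot 5 \left(1 + 1\right) = 0 \cdot 2 \cdot 5 \cdot 2 = 0 \cdot 20 = 0$)
$\left(-60 + 6\right) N = \left(-60 + 6\right) 0 = \left(-54\right) 0 = 0$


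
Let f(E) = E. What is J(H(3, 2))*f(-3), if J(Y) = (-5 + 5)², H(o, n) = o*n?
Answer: 0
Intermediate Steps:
H(o, n) = n*o
J(Y) = 0 (J(Y) = 0² = 0)
J(H(3, 2))*f(-3) = 0*(-3) = 0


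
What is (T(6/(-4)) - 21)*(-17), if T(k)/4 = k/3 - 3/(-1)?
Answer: 187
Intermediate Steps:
T(k) = 12 + 4*k/3 (T(k) = 4*(k/3 - 3/(-1)) = 4*(k*(⅓) - 3*(-1)) = 4*(k/3 + 3) = 4*(3 + k/3) = 12 + 4*k/3)
(T(6/(-4)) - 21)*(-17) = ((12 + 4*(6/(-4))/3) - 21)*(-17) = ((12 + 4*(6*(-¼))/3) - 21)*(-17) = ((12 + (4/3)*(-3/2)) - 21)*(-17) = ((12 - 2) - 21)*(-17) = (10 - 21)*(-17) = -11*(-17) = 187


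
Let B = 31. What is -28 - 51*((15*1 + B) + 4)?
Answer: -2578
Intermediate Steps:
-28 - 51*((15*1 + B) + 4) = -28 - 51*((15*1 + 31) + 4) = -28 - 51*((15 + 31) + 4) = -28 - 51*(46 + 4) = -28 - 51*50 = -28 - 2550 = -2578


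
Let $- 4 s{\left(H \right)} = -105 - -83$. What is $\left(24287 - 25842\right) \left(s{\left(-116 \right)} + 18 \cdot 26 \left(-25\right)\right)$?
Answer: $\frac{36369895}{2} \approx 1.8185 \cdot 10^{7}$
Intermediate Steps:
$s{\left(H \right)} = \frac{11}{2}$ ($s{\left(H \right)} = - \frac{-105 - -83}{4} = - \frac{-105 + 83}{4} = \left(- \frac{1}{4}\right) \left(-22\right) = \frac{11}{2}$)
$\left(24287 - 25842\right) \left(s{\left(-116 \right)} + 18 \cdot 26 \left(-25\right)\right) = \left(24287 - 25842\right) \left(\frac{11}{2} + 18 \cdot 26 \left(-25\right)\right) = - 1555 \left(\frac{11}{2} + 468 \left(-25\right)\right) = - 1555 \left(\frac{11}{2} - 11700\right) = \left(-1555\right) \left(- \frac{23389}{2}\right) = \frac{36369895}{2}$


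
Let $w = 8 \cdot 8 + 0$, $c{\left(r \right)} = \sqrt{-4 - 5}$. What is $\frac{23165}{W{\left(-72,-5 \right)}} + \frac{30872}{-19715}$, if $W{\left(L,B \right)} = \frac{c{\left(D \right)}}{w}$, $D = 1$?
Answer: $- \frac{30872}{19715} - \frac{1482560 i}{3} \approx -1.5659 - 4.9419 \cdot 10^{5} i$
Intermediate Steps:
$c{\left(r \right)} = 3 i$ ($c{\left(r \right)} = \sqrt{-9} = 3 i$)
$w = 64$ ($w = 64 + 0 = 64$)
$W{\left(L,B \right)} = \frac{3 i}{64}$
$\frac{23165}{W{\left(-72,-5 \right)}} + \frac{30872}{-19715} = \frac{23165}{\frac{3}{64} i} + \frac{30872}{-19715} = 23165 \left(- \frac{64 i}{3}\right) + 30872 \left(- \frac{1}{19715}\right) = - \frac{1482560 i}{3} - \frac{30872}{19715} = - \frac{30872}{19715} - \frac{1482560 i}{3}$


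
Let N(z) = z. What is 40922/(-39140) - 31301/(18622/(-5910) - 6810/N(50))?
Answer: 450422753212/2014643435 ≈ 223.57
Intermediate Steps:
40922/(-39140) - 31301/(18622/(-5910) - 6810/N(50)) = 40922/(-39140) - 31301/(18622/(-5910) - 6810/50) = 40922*(-1/39140) - 31301/(18622*(-1/5910) - 6810*1/50) = -20461/19570 - 31301/(-9311/2955 - 681/5) = -20461/19570 - 31301/(-411782/2955) = -20461/19570 - 31301*(-2955/411782) = -20461/19570 + 92494455/411782 = 450422753212/2014643435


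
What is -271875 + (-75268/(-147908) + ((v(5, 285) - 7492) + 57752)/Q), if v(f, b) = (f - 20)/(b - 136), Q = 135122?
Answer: -202400636408473999/744464522906 ≈ -2.7187e+5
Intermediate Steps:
v(f, b) = (-20 + f)/(-136 + b)
-271875 + (-75268/(-147908) + ((v(5, 285) - 7492) + 57752)/Q) = -271875 + (-75268/(-147908) + (((-20 + 5)/(-136 + 285) - 7492) + 57752)/135122) = -271875 + (-75268*(-1/147908) + ((-15/149 - 7492) + 57752)*(1/135122)) = -271875 + (18817/36977 + (((1/149)*(-15) - 7492) + 57752)*(1/135122)) = -271875 + (18817/36977 + ((-15/149 - 7492) + 57752)*(1/135122)) = -271875 + (18817/36977 + (-1116323/149 + 57752)*(1/135122)) = -271875 + (18817/36977 + (7488725/149)*(1/135122)) = -271875 + (18817/36977 + 7488725/20133178) = -271875 + 655756594751/744464522906 = -202400636408473999/744464522906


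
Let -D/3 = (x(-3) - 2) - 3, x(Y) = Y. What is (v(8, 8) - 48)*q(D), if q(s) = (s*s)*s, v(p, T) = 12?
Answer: -497664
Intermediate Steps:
D = 24 (D = -3*((-3 - 2) - 3) = -3*(-5 - 3) = -3*(-8) = 24)
q(s) = s³ (q(s) = s²*s = s³)
(v(8, 8) - 48)*q(D) = (12 - 48)*24³ = -36*13824 = -497664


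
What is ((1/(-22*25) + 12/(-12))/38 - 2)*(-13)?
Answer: 28977/1100 ≈ 26.343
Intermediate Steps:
((1/(-22*25) + 12/(-12))/38 - 2)*(-13) = ((-1/22*1/25 + 12*(-1/12))*(1/38) - 2)*(-13) = ((-1/550 - 1)*(1/38) - 2)*(-13) = (-551/550*1/38 - 2)*(-13) = (-29/1100 - 2)*(-13) = -2229/1100*(-13) = 28977/1100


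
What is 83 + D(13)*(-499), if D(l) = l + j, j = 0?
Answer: -6404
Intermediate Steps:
D(l) = l (D(l) = l + 0 = l)
83 + D(13)*(-499) = 83 + 13*(-499) = 83 - 6487 = -6404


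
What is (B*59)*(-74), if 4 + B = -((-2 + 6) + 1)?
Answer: 39294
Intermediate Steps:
B = -9 (B = -4 - ((-2 + 6) + 1) = -4 - (4 + 1) = -4 - 1*5 = -4 - 5 = -9)
(B*59)*(-74) = -9*59*(-74) = -531*(-74) = 39294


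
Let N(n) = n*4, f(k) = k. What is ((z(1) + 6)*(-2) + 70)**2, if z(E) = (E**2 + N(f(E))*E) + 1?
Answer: 2116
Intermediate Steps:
N(n) = 4*n
z(E) = 1 + 5*E**2 (z(E) = (E**2 + (4*E)*E) + 1 = (E**2 + 4*E**2) + 1 = 5*E**2 + 1 = 1 + 5*E**2)
((z(1) + 6)*(-2) + 70)**2 = (((1 + 5*1**2) + 6)*(-2) + 70)**2 = (((1 + 5*1) + 6)*(-2) + 70)**2 = (((1 + 5) + 6)*(-2) + 70)**2 = ((6 + 6)*(-2) + 70)**2 = (12*(-2) + 70)**2 = (-24 + 70)**2 = 46**2 = 2116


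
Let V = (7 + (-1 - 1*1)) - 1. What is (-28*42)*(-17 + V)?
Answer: 15288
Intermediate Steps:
V = 4 (V = (7 + (-1 - 1)) - 1 = (7 - 2) - 1 = 5 - 1 = 4)
(-28*42)*(-17 + V) = (-28*42)*(-17 + 4) = -1176*(-13) = 15288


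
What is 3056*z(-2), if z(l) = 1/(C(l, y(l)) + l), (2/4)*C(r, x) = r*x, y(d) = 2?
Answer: -1528/5 ≈ -305.60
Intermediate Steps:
C(r, x) = 2*r*x (C(r, x) = 2*(r*x) = 2*r*x)
z(l) = 1/(5*l) (z(l) = 1/(2*l*2 + l) = 1/(4*l + l) = 1/(5*l))
3056*z(-2) = 3056*((⅕)/(-2)) = 3056*((⅕)*(-½)) = 3056*(-⅒) = -1528/5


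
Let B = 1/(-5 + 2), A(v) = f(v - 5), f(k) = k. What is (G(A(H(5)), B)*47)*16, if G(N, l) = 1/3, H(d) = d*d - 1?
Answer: 752/3 ≈ 250.67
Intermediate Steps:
H(d) = -1 + d**2 (H(d) = d**2 - 1 = -1 + d**2)
A(v) = -5 + v (A(v) = v - 5 = -5 + v)
B = -1/3 (B = 1/(-3) = -1/3 ≈ -0.33333)
G(N, l) = 1/3
(G(A(H(5)), B)*47)*16 = ((1/3)*47)*16 = (47/3)*16 = 752/3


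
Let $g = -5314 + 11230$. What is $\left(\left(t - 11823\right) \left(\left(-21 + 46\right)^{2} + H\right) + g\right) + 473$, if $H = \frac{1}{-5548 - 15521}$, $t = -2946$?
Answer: $- \frac{21593934835}{2341} \approx -9.2242 \cdot 10^{6}$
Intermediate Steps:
$g = 5916$
$H = - \frac{1}{21069}$ ($H = \frac{1}{-21069} = - \frac{1}{21069} \approx -4.7463 \cdot 10^{-5}$)
$\left(\left(t - 11823\right) \left(\left(-21 + 46\right)^{2} + H\right) + g\right) + 473 = \left(\left(-2946 - 11823\right) \left(\left(-21 + 46\right)^{2} - \frac{1}{21069}\right) + 5916\right) + 473 = \left(- 14769 \left(25^{2} - \frac{1}{21069}\right) + 5916\right) + 473 = \left(- 14769 \left(625 - \frac{1}{21069}\right) + 5916\right) + 473 = \left(\left(-14769\right) \frac{13168124}{21069} + 5916\right) + 473 = \left(- \frac{21608891484}{2341} + 5916\right) + 473 = - \frac{21595042128}{2341} + 473 = - \frac{21593934835}{2341}$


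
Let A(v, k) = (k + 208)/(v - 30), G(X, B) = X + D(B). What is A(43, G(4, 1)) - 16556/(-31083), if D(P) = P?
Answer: 525839/31083 ≈ 16.917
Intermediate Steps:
G(X, B) = B + X (G(X, B) = X + B = B + X)
A(v, k) = (208 + k)/(-30 + v)
A(43, G(4, 1)) - 16556/(-31083) = (208 + (1 + 4))/(-30 + 43) - 16556/(-31083) = (208 + 5)/13 - 16556*(-1/31083) = (1/13)*213 + 16556/31083 = 213/13 + 16556/31083 = 525839/31083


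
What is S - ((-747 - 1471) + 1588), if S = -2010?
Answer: -1380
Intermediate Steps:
S - ((-747 - 1471) + 1588) = -2010 - ((-747 - 1471) + 1588) = -2010 - (-2218 + 1588) = -2010 - 1*(-630) = -2010 + 630 = -1380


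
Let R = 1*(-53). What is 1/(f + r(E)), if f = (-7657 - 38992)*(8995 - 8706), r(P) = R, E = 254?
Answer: -1/13481614 ≈ -7.4175e-8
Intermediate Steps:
R = -53
r(P) = -53
f = -13481561 (f = -46649*289 = -13481561)
1/(f + r(E)) = 1/(-13481561 - 53) = 1/(-13481614) = -1/13481614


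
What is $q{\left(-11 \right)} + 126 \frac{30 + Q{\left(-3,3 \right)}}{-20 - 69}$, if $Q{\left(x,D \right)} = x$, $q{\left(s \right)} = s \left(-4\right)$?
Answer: $\frac{514}{89} \approx 5.7753$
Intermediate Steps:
$q{\left(s \right)} = - 4 s$
$q{\left(-11 \right)} + 126 \frac{30 + Q{\left(-3,3 \right)}}{-20 - 69} = \left(-4\right) \left(-11\right) + 126 \frac{30 - 3}{-20 - 69} = 44 + 126 \frac{27}{-89} = 44 + 126 \cdot 27 \left(- \frac{1}{89}\right) = 44 + 126 \left(- \frac{27}{89}\right) = 44 - \frac{3402}{89} = \frac{514}{89}$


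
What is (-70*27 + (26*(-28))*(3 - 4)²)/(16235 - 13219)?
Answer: -1309/1508 ≈ -0.86804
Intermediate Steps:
(-70*27 + (26*(-28))*(3 - 4)²)/(16235 - 13219) = (-1890 - 728*(-1)²)/3016 = (-1890 - 728*1)*(1/3016) = (-1890 - 728)*(1/3016) = -2618*1/3016 = -1309/1508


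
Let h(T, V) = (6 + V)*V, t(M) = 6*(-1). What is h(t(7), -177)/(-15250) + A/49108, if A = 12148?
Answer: -325273709/187224250 ≈ -1.7373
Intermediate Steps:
t(M) = -6
h(T, V) = V*(6 + V)
h(t(7), -177)/(-15250) + A/49108 = -177*(6 - 177)/(-15250) + 12148/49108 = -177*(-171)*(-1/15250) + 12148*(1/49108) = 30267*(-1/15250) + 3037/12277 = -30267/15250 + 3037/12277 = -325273709/187224250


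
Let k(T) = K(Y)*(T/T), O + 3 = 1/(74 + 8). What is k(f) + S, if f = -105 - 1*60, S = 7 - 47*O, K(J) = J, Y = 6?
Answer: 12581/82 ≈ 153.43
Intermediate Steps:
O = -245/82 (O = -3 + 1/(74 + 8) = -3 + 1/82 = -245/82 ≈ -2.9878)
S = 12089/82 (S = 7 - 47*(-245/82) = 7 + 11515/82 = 12089/82 ≈ 147.43)
f = -165 (f = -105 - 60 = -165)
k(T) = 6 (k(T) = 6*(T/T) = 6*1 = 6)
k(f) + S = 6 + 12089/82 = 12581/82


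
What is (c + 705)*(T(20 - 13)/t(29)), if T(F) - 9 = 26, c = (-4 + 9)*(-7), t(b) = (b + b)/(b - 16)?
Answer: 152425/29 ≈ 5256.0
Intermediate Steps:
t(b) = 2*b/(-16 + b) (t(b) = (2*b)/(-16 + b) = 2*b/(-16 + b))
c = -35 (c = 5*(-7) = -35)
T(F) = 35 (T(F) = 9 + 26 = 35)
(c + 705)*(T(20 - 13)/t(29)) = (-35 + 705)*(35/((2*29/(-16 + 29)))) = 670*(35/((2*29/13))) = 670*(35/((2*29*(1/13)))) = 670*(35/(58/13)) = 670*(35*(13/58)) = 670*(455/58) = 152425/29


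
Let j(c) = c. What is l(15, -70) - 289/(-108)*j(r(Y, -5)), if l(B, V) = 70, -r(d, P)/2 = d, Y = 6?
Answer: 341/9 ≈ 37.889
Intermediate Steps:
r(d, P) = -2*d
l(15, -70) - 289/(-108)*j(r(Y, -5)) = 70 - 289/(-108)*(-2*6) = 70 - 289*(-1/108)*(-12) = 70 - (-289)*(-12)/108 = 70 - 1*289/9 = 70 - 289/9 = 341/9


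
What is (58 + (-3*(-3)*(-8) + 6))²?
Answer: 64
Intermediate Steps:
(58 + (-3*(-3)*(-8) + 6))² = (58 + (9*(-8) + 6))² = (58 + (-72 + 6))² = (58 - 66)² = (-8)² = 64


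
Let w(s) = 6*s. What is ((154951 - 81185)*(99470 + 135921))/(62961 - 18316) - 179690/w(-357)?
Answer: 156308379529/401805 ≈ 3.8902e+5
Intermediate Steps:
((154951 - 81185)*(99470 + 135921))/(62961 - 18316) - 179690/w(-357) = ((154951 - 81185)*(99470 + 135921))/(62961 - 18316) - 179690/(6*(-357)) = (73766*235391)/44645 - 179690/(-2142) = 17363852506*(1/44645) - 179690*(-1/2142) = 17363852506/44645 + 755/9 = 156308379529/401805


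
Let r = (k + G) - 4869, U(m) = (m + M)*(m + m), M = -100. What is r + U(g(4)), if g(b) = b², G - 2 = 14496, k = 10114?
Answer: 17055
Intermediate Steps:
G = 14498 (G = 2 + 14496 = 14498)
U(m) = 2*m*(-100 + m) (U(m) = (m - 100)*(m + m) = (-100 + m)*(2*m) = 2*m*(-100 + m))
r = 19743 (r = (10114 + 14498) - 4869 = 24612 - 4869 = 19743)
r + U(g(4)) = 19743 + 2*4²*(-100 + 4²) = 19743 + 2*16*(-100 + 16) = 19743 + 2*16*(-84) = 19743 - 2688 = 17055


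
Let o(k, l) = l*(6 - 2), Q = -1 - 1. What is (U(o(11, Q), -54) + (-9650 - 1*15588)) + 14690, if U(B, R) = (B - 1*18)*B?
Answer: -10340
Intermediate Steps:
Q = -2
o(k, l) = 4*l (o(k, l) = l*4 = 4*l)
U(B, R) = B*(-18 + B) (U(B, R) = (B - 18)*B = (-18 + B)*B = B*(-18 + B))
(U(o(11, Q), -54) + (-9650 - 1*15588)) + 14690 = ((4*(-2))*(-18 + 4*(-2)) + (-9650 - 1*15588)) + 14690 = (-8*(-18 - 8) + (-9650 - 15588)) + 14690 = (-8*(-26) - 25238) + 14690 = (208 - 25238) + 14690 = -25030 + 14690 = -10340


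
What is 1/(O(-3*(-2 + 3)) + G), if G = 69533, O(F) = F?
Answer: 1/69530 ≈ 1.4382e-5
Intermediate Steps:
1/(O(-3*(-2 + 3)) + G) = 1/(-3*(-2 + 3) + 69533) = 1/(-3*1 + 69533) = 1/(-3 + 69533) = 1/69530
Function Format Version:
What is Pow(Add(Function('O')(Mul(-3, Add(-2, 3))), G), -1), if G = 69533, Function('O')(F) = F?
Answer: Rational(1, 69530) ≈ 1.4382e-5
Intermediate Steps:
Pow(Add(Function('O')(Mul(-3, Add(-2, 3))), G), -1) = Pow(Add(Mul(-3, Add(-2, 3)), 69533), -1) = Pow(Add(Mul(-3, 1), 69533), -1) = Pow(Add(-3, 69533), -1) = Pow(69530, -1) = Rational(1, 69530)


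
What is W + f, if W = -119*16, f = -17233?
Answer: -19137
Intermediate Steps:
W = -1904
W + f = -1904 - 17233 = -19137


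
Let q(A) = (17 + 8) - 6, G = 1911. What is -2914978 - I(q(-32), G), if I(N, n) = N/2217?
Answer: -6462506245/2217 ≈ -2.9150e+6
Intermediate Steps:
q(A) = 19 (q(A) = 25 - 6 = 19)
I(N, n) = N/2217 (I(N, n) = N*(1/2217) = N/2217)
-2914978 - I(q(-32), G) = -2914978 - 19/2217 = -6462506245/2217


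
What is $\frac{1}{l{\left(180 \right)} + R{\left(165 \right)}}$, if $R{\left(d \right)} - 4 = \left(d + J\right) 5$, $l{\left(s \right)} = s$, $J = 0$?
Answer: $\frac{1}{1009} \approx 0.00099108$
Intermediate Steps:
$R{\left(d \right)} = 4 + 5 d$ ($R{\left(d \right)} = 4 + \left(d + 0\right) 5 = 4 + d 5 = 4 + 5 d$)
$\frac{1}{l{\left(180 \right)} + R{\left(165 \right)}} = \frac{1}{180 + \left(4 + 5 \cdot 165\right)} = \frac{1}{180 + \left(4 + 825\right)} = \frac{1}{180 + 829} = \frac{1}{1009}$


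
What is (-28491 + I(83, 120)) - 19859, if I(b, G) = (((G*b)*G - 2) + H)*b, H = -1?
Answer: 99153001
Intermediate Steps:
I(b, G) = b*(-3 + b*G²) (I(b, G) = (((G*b)*G - 2) - 1)*b = ((b*G² - 2) - 1)*b = ((-2 + b*G²) - 1)*b = (-3 + b*G²)*b = b*(-3 + b*G²))
(-28491 + I(83, 120)) - 19859 = (-28491 + 83*(-3 + 83*120²)) - 19859 = (-28491 + 83*(-3 + 83*14400)) - 19859 = (-28491 + 83*(-3 + 1195200)) - 19859 = (-28491 + 83*1195197) - 19859 = (-28491 + 99201351) - 19859 = 99172860 - 19859 = 99153001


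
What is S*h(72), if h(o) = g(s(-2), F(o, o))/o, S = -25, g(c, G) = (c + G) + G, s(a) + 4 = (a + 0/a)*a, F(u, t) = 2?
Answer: -25/18 ≈ -1.3889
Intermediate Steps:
s(a) = -4 + a**2 (s(a) = -4 + (a + 0/a)*a = -4 + (a + 0)*a = -4 + a*a = -4 + a**2)
g(c, G) = c + 2*G (g(c, G) = (G + c) + G = c + 2*G)
h(o) = 4/o (h(o) = ((-4 + (-2)**2) + 2*2)/o = ((-4 + 4) + 4)/o = (0 + 4)/o = 4/o)
S*h(72) = -100/72 = -25*1/18 = -25/18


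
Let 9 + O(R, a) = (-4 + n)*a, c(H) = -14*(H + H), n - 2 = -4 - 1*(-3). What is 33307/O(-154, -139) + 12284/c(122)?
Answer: 13595605/174216 ≈ 78.039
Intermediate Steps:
n = 1 (n = 2 + (-4 - 1*(-3)) = 2 + (-4 + 3) = 2 - 1 = 1)
c(H) = -28*H
O(R, a) = -9 - 3*a (O(R, a) = -9 + (-4 + 1)*a = -9 - 3*a)
33307/O(-154, -139) + 12284/c(122) = 33307/(-9 - 3*(-139)) + 12284/((-28*122)) = 33307/(-9 + 417) + 12284/(-3416) = 33307/408 + 12284*(-1/3416) = 33307*(1/408) - 3071/854 = 33307/408 - 3071/854 = 13595605/174216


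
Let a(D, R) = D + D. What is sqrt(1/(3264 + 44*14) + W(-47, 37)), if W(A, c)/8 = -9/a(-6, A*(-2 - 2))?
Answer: sqrt(22582570)/1940 ≈ 2.4495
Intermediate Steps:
a(D, R) = 2*D
W(A, c) = 6 (W(A, c) = 8*(-9/(2*(-6))) = 8*(-9/(-12)) = 8*(-9*(-1/12)) = 8*(3/4) = 6)
sqrt(1/(3264 + 44*14) + W(-47, 37)) = sqrt(1/(3264 + 44*14) + 6) = sqrt(1/(3264 + 616) + 6) = sqrt(1/3880 + 6) = sqrt(23281/3880) = sqrt(22582570)/1940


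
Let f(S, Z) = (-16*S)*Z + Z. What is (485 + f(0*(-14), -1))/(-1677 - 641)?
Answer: -242/1159 ≈ -0.20880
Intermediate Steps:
f(S, Z) = Z - 16*S*Z (f(S, Z) = -16*S*Z + Z = Z - 16*S*Z)
(485 + f(0*(-14), -1))/(-1677 - 641) = (485 - (1 - 0*(-14)))/(-1677 - 641) = (485 - (1 - 16*0))/(-2318) = (485 - (1 + 0))*(-1/2318) = (485 - 1*1)*(-1/2318) = (485 - 1)*(-1/2318) = 484*(-1/2318) = -242/1159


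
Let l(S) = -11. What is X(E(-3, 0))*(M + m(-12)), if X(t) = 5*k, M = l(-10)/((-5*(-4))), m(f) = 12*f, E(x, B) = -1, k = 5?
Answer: -14455/4 ≈ -3613.8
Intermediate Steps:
M = -11/20 (M = -11/((-5*(-4))) = -11/20 ≈ -0.55000)
X(t) = 25 (X(t) = 5*5 = 25)
X(E(-3, 0))*(M + m(-12)) = 25*(-11/20 + 12*(-12)) = 25*(-11/20 - 144) = 25*(-2891/20) = -14455/4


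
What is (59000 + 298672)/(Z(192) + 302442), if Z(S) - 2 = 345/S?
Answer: 7630336/6452177 ≈ 1.1826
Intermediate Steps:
Z(S) = 2 + 345/S
(59000 + 298672)/(Z(192) + 302442) = (59000 + 298672)/((2 + 345/192) + 302442) = 357672/((2 + 345*(1/192)) + 302442) = 357672/((2 + 115/64) + 302442) = 357672/(243/64 + 302442) = 357672/(19356531/64) = 357672*(64/19356531) = 7630336/6452177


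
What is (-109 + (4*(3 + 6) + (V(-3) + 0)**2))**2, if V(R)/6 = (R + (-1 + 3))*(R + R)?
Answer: 1495729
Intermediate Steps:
V(R) = 12*R*(2 + R) (V(R) = 6*((R + (-1 + 3))*(R + R)) = 6*((R + 2)*(2*R)) = 6*((2 + R)*(2*R)) = 6*(2*R*(2 + R)) = 12*R*(2 + R))
(-109 + (4*(3 + 6) + (V(-3) + 0)**2))**2 = (-109 + (4*(3 + 6) + (12*(-3)*(2 - 3) + 0)**2))**2 = (-109 + (4*9 + (12*(-3)*(-1) + 0)**2))**2 = (-109 + (36 + (36 + 0)**2))**2 = (-109 + (36 + 36**2))**2 = (-109 + (36 + 1296))**2 = (-109 + 1332)**2 = 1223**2 = 1495729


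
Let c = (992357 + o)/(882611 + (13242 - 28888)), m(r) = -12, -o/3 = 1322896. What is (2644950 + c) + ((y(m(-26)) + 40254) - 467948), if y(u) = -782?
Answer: 1921602405079/866965 ≈ 2.2165e+6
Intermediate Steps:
o = -3968688 (o = -3*1322896 = -3968688)
c = -2976331/866965 (c = (992357 - 3968688)/(882611 + (13242 - 28888)) = -2976331/(882611 - 15646) = -2976331/866965 ≈ -3.4330)
(2644950 + c) + ((y(m(-26)) + 40254) - 467948) = (2644950 - 2976331/866965) + ((-782 + 40254) - 467948) = 2293076100419/866965 + (39472 - 467948) = 2293076100419/866965 - 428476 = 1921602405079/866965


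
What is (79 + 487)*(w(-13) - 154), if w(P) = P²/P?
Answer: -94522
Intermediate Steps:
w(P) = P
(79 + 487)*(w(-13) - 154) = (79 + 487)*(-13 - 154) = 566*(-167) = -94522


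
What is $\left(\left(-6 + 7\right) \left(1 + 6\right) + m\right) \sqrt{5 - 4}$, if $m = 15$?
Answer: $22$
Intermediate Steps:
$\left(\left(-6 + 7\right) \left(1 + 6\right) + m\right) \sqrt{5 - 4} = \left(\left(-6 + 7\right) \left(1 + 6\right) + 15\right) \sqrt{5 - 4} = \left(1 \cdot 7 + 15\right) \sqrt{1} = \left(7 + 15\right) 1 = 22 \cdot 1 = 22$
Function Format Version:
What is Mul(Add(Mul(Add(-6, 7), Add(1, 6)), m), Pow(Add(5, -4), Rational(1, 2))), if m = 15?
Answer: 22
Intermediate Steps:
Mul(Add(Mul(Add(-6, 7), Add(1, 6)), m), Pow(Add(5, -4), Rational(1, 2))) = Mul(Add(Mul(Add(-6, 7), Add(1, 6)), 15), Pow(Add(5, -4), Rational(1, 2))) = Mul(Add(Mul(1, 7), 15), Pow(1, Rational(1, 2))) = Mul(Add(7, 15), 1) = Mul(22, 1) = 22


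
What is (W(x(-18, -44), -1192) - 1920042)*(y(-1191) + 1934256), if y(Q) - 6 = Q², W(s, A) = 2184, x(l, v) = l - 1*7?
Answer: -6430084984494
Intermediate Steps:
x(l, v) = -7 + l (x(l, v) = l - 7 = -7 + l)
y(Q) = 6 + Q²
(W(x(-18, -44), -1192) - 1920042)*(y(-1191) + 1934256) = (2184 - 1920042)*((6 + (-1191)²) + 1934256) = -1917858*((6 + 1418481) + 1934256) = -1917858*(1418487 + 1934256) = -1917858*3352743 = -6430084984494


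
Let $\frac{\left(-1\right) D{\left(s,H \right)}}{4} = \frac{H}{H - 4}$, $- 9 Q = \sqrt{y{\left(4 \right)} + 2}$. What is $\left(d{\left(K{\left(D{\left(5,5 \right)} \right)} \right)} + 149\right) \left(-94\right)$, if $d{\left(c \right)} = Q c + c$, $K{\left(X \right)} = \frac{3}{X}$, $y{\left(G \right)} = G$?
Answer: $- \frac{139919}{10} - \frac{47 \sqrt{6}}{30} \approx -13996.0$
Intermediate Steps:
$Q = - \frac{\sqrt{6}}{9}$ ($Q = - \frac{\sqrt{4 + 2}}{9} = - \frac{\sqrt{6}}{9} \approx -0.27217$)
$D{\left(s,H \right)} = - \frac{4 H}{-4 + H}$ ($D{\left(s,H \right)} = - 4 \frac{H}{H - 4} = - 4 \frac{H}{-4 + H} = - \frac{4 H}{-4 + H}$)
$d{\left(c \right)} = c - \frac{c \sqrt{6}}{9}$ ($d{\left(c \right)} = - \frac{\sqrt{6}}{9} c + c = - \frac{c \sqrt{6}}{9} + c = c - \frac{c \sqrt{6}}{9}$)
$\left(d{\left(K{\left(D{\left(5,5 \right)} \right)} \right)} + 149\right) \left(-94\right) = \left(\frac{\frac{3}{\left(-4\right) 5 \frac{1}{-4 + 5}} \left(9 - \sqrt{6}\right)}{9} + 149\right) \left(-94\right) = \left(\frac{\frac{3}{\left(-4\right) 5 \cdot 1^{-1}} \left(9 - \sqrt{6}\right)}{9} + 149\right) \left(-94\right) = \left(\frac{\frac{3}{\left(-4\right) 5 \cdot 1} \left(9 - \sqrt{6}\right)}{9} + 149\right) \left(-94\right) = \left(\frac{\frac{3}{-20} \left(9 - \sqrt{6}\right)}{9} + 149\right) \left(-94\right) = \left(\frac{3 \left(- \frac{1}{20}\right) \left(9 - \sqrt{6}\right)}{9} + 149\right) \left(-94\right) = \left(\frac{1}{9} \left(- \frac{3}{20}\right) \left(9 - \sqrt{6}\right) + 149\right) \left(-94\right) = \left(\left(- \frac{3}{20} + \frac{\sqrt{6}}{60}\right) + 149\right) \left(-94\right) = \left(\frac{2977}{20} + \frac{\sqrt{6}}{60}\right) \left(-94\right) = - \frac{139919}{10} - \frac{47 \sqrt{6}}{30}$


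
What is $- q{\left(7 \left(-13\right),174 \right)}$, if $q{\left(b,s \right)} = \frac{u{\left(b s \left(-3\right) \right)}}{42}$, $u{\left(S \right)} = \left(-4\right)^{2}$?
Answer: $- \frac{8}{21} \approx -0.38095$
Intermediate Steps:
$u{\left(S \right)} = 16$
$q{\left(b,s \right)} = \frac{8}{21}$ ($q{\left(b,s \right)} = \frac{16}{42} = 16 \cdot \frac{1}{42} = \frac{8}{21}$)
$- q{\left(7 \left(-13\right),174 \right)} = \left(-1\right) \frac{8}{21} = - \frac{8}{21}$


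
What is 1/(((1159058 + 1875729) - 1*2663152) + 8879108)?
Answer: 1/9250743 ≈ 1.0810e-7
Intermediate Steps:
1/(((1159058 + 1875729) - 1*2663152) + 8879108) = 1/((3034787 - 2663152) + 8879108) = 1/(371635 + 8879108) = 1/9250743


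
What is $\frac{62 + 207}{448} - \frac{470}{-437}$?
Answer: $\frac{328113}{195776} \approx 1.676$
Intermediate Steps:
$\frac{62 + 207}{448} - \frac{470}{-437} = 269 \cdot \frac{1}{448} - - \frac{470}{437} = \frac{269}{448} + \frac{470}{437} = \frac{328113}{195776}$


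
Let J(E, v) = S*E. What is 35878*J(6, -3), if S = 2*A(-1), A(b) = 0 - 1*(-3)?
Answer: 1291608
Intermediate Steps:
A(b) = 3 (A(b) = 0 + 3 = 3)
S = 6 (S = 2*3 = 6)
J(E, v) = 6*E
35878*J(6, -3) = 35878*(6*6) = 35878*36 = 1291608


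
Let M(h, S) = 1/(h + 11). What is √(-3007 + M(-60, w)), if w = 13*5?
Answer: 4*I*√9209/7 ≈ 54.836*I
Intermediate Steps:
w = 65
M(h, S) = 1/(11 + h)
√(-3007 + M(-60, w)) = √(-3007 + 1/(11 - 60)) = √(-3007 + 1/(-49)) = √(-3007 - 1/49) = √(-147344/49) = 4*I*√9209/7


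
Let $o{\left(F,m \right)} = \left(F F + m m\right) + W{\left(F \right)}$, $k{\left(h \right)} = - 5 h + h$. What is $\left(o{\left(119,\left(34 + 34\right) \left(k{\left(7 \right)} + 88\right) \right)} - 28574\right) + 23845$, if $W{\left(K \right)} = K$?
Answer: $16655951$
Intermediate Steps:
$k{\left(h \right)} = - 4 h$
$o{\left(F,m \right)} = F + F^{2} + m^{2}$ ($o{\left(F,m \right)} = \left(F F + m m\right) + F = \left(F^{2} + m^{2}\right) + F = F + F^{2} + m^{2}$)
$\left(o{\left(119,\left(34 + 34\right) \left(k{\left(7 \right)} + 88\right) \right)} - 28574\right) + 23845 = \left(\left(119 + 119^{2} + \left(\left(34 + 34\right) \left(\left(-4\right) 7 + 88\right)\right)^{2}\right) - 28574\right) + 23845 = \left(\left(119 + 14161 + \left(68 \left(-28 + 88\right)\right)^{2}\right) - 28574\right) + 23845 = \left(\left(119 + 14161 + \left(68 \cdot 60\right)^{2}\right) - 28574\right) + 23845 = \left(\left(119 + 14161 + 4080^{2}\right) - 28574\right) + 23845 = \left(\left(119 + 14161 + 16646400\right) - 28574\right) + 23845 = \left(16660680 - 28574\right) + 23845 = 16632106 + 23845 = 16655951$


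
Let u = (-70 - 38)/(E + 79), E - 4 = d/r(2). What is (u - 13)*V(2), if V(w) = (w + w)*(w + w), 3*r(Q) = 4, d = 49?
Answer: -106544/479 ≈ -222.43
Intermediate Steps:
r(Q) = 4/3 (r(Q) = (1/3)*4 = 4/3)
E = 163/4 (E = 4 + 49/(4/3) = 4 + 49*(3/4) = 4 + 147/4 = 163/4 ≈ 40.750)
V(w) = 4*w**2 (V(w) = (2*w)*(2*w) = 4*w**2)
u = -432/479 (u = (-70 - 38)/(163/4 + 79) = -108/479/4 = -108*4/479 = -432/479 ≈ -0.90188)
(u - 13)*V(2) = (-432/479 - 13)*(4*2**2) = -26636*4/479 = -6659/479*16 = -106544/479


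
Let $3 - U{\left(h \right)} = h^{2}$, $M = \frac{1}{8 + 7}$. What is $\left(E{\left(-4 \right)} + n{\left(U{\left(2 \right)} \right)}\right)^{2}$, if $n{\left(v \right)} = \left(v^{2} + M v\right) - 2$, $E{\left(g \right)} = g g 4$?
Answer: $\frac{891136}{225} \approx 3960.6$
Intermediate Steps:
$M = \frac{1}{15} \approx 0.066667$
$U{\left(h \right)} = 3 - h^{2}$
$E{\left(g \right)} = 4 g^{2}$ ($E{\left(g \right)} = g^{2} \cdot 4 = 4 g^{2}$)
$n{\left(v \right)} = -2 + v^{2} + \frac{v}{15}$ ($n{\left(v \right)} = \left(v^{2} + \frac{v}{15}\right) - 2 = -2 + v^{2} + \frac{v}{15}$)
$\left(E{\left(-4 \right)} + n{\left(U{\left(2 \right)} \right)}\right)^{2} = \left(4 \left(-4\right)^{2} + \left(-2 + \left(3 - 2^{2}\right)^{2} + \frac{3 - 2^{2}}{15}\right)\right)^{2} = \left(4 \cdot 16 + \left(-2 + \left(3 - 4\right)^{2} + \frac{3 - 4}{15}\right)\right)^{2} = \left(64 + \left(-2 + \left(3 - 4\right)^{2} + \frac{3 - 4}{15}\right)\right)^{2} = \left(64 + \left(-2 + \left(-1\right)^{2} + \frac{1}{15} \left(-1\right)\right)\right)^{2} = \left(64 - \frac{16}{15}\right)^{2} = \left(\frac{944}{15}\right)^{2} = \frac{891136}{225}$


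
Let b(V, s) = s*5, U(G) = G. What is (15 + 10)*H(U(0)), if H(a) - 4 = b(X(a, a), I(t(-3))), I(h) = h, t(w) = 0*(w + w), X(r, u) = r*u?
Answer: 100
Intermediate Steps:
t(w) = 0 (t(w) = 0*(2*w) = 0)
b(V, s) = 5*s
H(a) = 4 (H(a) = 4 + 5*0 = 4 + 0 = 4)
(15 + 10)*H(U(0)) = (15 + 10)*4 = 25*4 = 100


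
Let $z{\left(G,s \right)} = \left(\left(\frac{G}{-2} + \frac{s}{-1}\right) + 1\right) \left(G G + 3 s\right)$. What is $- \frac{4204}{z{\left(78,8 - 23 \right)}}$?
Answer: $\frac{4204}{138897} \approx 0.030267$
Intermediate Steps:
$z{\left(G,s \right)} = \left(G^{2} + 3 s\right) \left(1 - s - \frac{G}{2}\right)$ ($z{\left(G,s \right)} = \left(\left(G \left(- \frac{1}{2}\right) + s \left(-1\right)\right) + 1\right) \left(G^{2} + 3 s\right) = \left(\left(- \frac{G}{2} - s\right) + 1\right) \left(G^{2} + 3 s\right) = \left(\left(- s - \frac{G}{2}\right) + 1\right) \left(G^{2} + 3 s\right) = \left(1 - s - \frac{G}{2}\right) \left(G^{2} + 3 s\right) = \left(G^{2} + 3 s\right) \left(1 - s - \frac{G}{2}\right)$)
$- \frac{4204}{z{\left(78,8 - 23 \right)}} = - \frac{4204}{78^{2} - 3 \left(8 - 23\right)^{2} + 3 \left(8 - 23\right) - \frac{78^{3}}{2} - \left(8 - 23\right) 78^{2} - 117 \left(8 - 23\right)} = - \frac{4204}{6084 - 3 \left(8 - 23\right)^{2} + 3 \left(8 - 23\right) - 237276 - \left(8 - 23\right) 6084 - 117 \left(8 - 23\right)} = - \frac{4204}{6084 - 3 \left(-15\right)^{2} + 3 \left(-15\right) - 237276 - \left(-15\right) 6084 - 117 \left(-15\right)} = - \frac{4204}{6084 - 675 - 45 - 237276 + 91260 + 1755} = - \frac{4204}{-138897} = \left(-4204\right) \left(- \frac{1}{138897}\right) = \frac{4204}{138897}$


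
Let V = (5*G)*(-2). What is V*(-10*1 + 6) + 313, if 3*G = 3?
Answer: 353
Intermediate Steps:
G = 1 (G = (1/3)*3 = 1)
V = -10 (V = (5*1)*(-2) = 5*(-2) = -10)
V*(-10*1 + 6) + 313 = -10*(-10*1 + 6) + 313 = -10*(-10 + 6) + 313 = -10*(-4) + 313 = 40 + 313 = 353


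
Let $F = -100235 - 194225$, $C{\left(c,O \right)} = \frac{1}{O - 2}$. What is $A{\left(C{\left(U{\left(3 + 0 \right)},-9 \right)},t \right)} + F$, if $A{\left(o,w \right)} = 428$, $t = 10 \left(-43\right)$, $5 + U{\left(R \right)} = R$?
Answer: $-294032$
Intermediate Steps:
$U{\left(R \right)} = -5 + R$
$C{\left(c,O \right)} = \frac{1}{-2 + O}$
$t = -430$
$F = -294460$
$A{\left(C{\left(U{\left(3 + 0 \right)},-9 \right)},t \right)} + F = 428 - 294460 = -294032$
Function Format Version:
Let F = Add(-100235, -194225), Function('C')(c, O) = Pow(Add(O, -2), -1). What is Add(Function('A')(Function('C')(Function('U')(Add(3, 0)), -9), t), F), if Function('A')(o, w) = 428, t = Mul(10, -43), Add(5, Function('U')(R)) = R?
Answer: -294032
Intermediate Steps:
Function('U')(R) = Add(-5, R)
Function('C')(c, O) = Pow(Add(-2, O), -1)
t = -430
F = -294460
Add(Function('A')(Function('C')(Function('U')(Add(3, 0)), -9), t), F) = Add(428, -294460) = -294032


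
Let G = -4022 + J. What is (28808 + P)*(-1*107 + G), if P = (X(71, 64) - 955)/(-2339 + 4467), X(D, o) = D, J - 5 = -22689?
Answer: -410926251255/532 ≈ -7.7242e+8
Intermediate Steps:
J = -22684 (J = 5 - 22689 = -22684)
P = -221/532 (P = (71 - 955)/(-2339 + 4467) = -884/2128 = -884*1/2128 = -221/532 ≈ -0.41541)
G = -26706 (G = -4022 - 22684 = -26706)
(28808 + P)*(-1*107 + G) = (28808 - 221/532)*(-1*107 - 26706) = 15325635*(-107 - 26706)/532 = (15325635/532)*(-26813) = -410926251255/532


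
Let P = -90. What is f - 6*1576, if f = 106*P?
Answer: -18996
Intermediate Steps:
f = -9540 (f = 106*(-90) = -9540)
f - 6*1576 = -9540 - 6*1576 = -9540 - 1*9456 = -9540 - 9456 = -18996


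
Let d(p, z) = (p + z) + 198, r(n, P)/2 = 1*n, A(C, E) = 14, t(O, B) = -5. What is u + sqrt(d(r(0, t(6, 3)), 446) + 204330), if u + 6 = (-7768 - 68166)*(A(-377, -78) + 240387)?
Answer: -18254609540 + 121*sqrt(14) ≈ -1.8255e+10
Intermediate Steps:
r(n, P) = 2*n (r(n, P) = 2*(1*n) = 2*n)
d(p, z) = 198 + p + z
u = -18254609540 (u = -6 + (-7768 - 68166)*(14 + 240387) = -6 - 75934*240401 = -6 - 18254609534 = -18254609540)
u + sqrt(d(r(0, t(6, 3)), 446) + 204330) = -18254609540 + sqrt((198 + 2*0 + 446) + 204330) = -18254609540 + sqrt((198 + 0 + 446) + 204330) = -18254609540 + sqrt(644 + 204330) = -18254609540 + sqrt(204974) = -18254609540 + 121*sqrt(14)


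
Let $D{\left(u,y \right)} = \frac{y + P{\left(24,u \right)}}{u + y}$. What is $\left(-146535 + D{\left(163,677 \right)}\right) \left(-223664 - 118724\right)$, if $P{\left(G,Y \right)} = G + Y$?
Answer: $\frac{1756001569332}{35} \approx 5.0171 \cdot 10^{10}$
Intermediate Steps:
$D{\left(u,y \right)} = \frac{24 + u + y}{u + y}$ ($D{\left(u,y \right)} = \frac{y + \left(24 + u\right)}{u + y} = \frac{24 + u + y}{u + y}$)
$\left(-146535 + D{\left(163,677 \right)}\right) \left(-223664 - 118724\right) = \left(-146535 + \frac{24 + 163 + 677}{163 + 677}\right) \left(-223664 - 118724\right) = \left(-146535 + \frac{1}{840} \cdot 864\right) \left(-342388\right) = \left(-146535 + \frac{36}{35}\right) \left(-342388\right) = \left(- \frac{5128689}{35}\right) \left(-342388\right) = \frac{1756001569332}{35}$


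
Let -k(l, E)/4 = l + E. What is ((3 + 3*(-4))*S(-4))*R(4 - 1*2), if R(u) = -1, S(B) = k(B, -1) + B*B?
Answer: 324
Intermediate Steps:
k(l, E) = -4*E - 4*l (k(l, E) = -4*(l + E) = -4*(E + l) = -4*E - 4*l)
S(B) = 4 + B² - 4*B (S(B) = (-4*(-1) - 4*B) + B*B = (4 - 4*B) + B² = 4 + B² - 4*B)
((3 + 3*(-4))*S(-4))*R(4 - 1*2) = ((3 + 3*(-4))*(4 + (-4)² - 4*(-4)))*(-1) = ((3 - 12)*(4 + 16 + 16))*(-1) = -9*36*(-1) = -324*(-1) = 324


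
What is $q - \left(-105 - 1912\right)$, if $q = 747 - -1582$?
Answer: $4346$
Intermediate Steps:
$q = 2329$ ($q = 747 + 1582 = 2329$)
$q - \left(-105 - 1912\right) = 2329 - \left(-105 - 1912\right) = 2329 - -2017 = 2329 + 2017 = 4346$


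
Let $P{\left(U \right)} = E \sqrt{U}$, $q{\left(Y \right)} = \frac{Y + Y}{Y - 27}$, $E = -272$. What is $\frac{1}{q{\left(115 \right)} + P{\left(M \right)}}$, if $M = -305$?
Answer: $\frac{1012}{8737217109} + \frac{526592 i \sqrt{305}}{43686085545} \approx 1.1583 \cdot 10^{-7} + 0.00021051 i$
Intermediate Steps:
$q{\left(Y \right)} = \frac{2 Y}{-27 + Y}$
$P{\left(U \right)} = - 272 \sqrt{U}$
$\frac{1}{q{\left(115 \right)} + P{\left(M \right)}} = \frac{1}{2 \cdot 115 \frac{1}{-27 + 115} - 272 \sqrt{-305}} = \frac{1}{2 \cdot 115 \cdot \frac{1}{88} - 272 i \sqrt{305}} = \frac{1}{\frac{115}{44} - 272 i \sqrt{305}}$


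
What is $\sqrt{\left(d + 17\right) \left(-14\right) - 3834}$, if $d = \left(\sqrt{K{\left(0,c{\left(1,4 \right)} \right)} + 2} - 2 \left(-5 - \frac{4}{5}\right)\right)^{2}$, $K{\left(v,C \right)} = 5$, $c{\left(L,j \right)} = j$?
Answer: $\frac{\sqrt{-151346 - 8120 \sqrt{7}}}{5} \approx 83.146 i$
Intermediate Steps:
$d = \left(\frac{58}{5} + \sqrt{7}\right)^{2}$ ($d = \left(\sqrt{5 + 2} - 2 \left(-5 - \frac{4}{5}\right)\right)^{2} = \left(\sqrt{7} - 2 \left(-5 - \frac{4}{5}\right)\right)^{2} = \left(\sqrt{7} - - \frac{58}{5}\right)^{2} = \left(\sqrt{7} + \frac{58}{5}\right)^{2} = \left(\frac{58}{5} + \sqrt{7}\right)^{2} \approx 202.94$)
$\sqrt{\left(d + 17\right) \left(-14\right) - 3834} = \sqrt{\left(\left(\frac{3539}{25} + \frac{116 \sqrt{7}}{5}\right) + 17\right) \left(-14\right) - 3834} = \sqrt{\left(\frac{3964}{25} + \frac{116 \sqrt{7}}{5}\right) \left(-14\right) - 3834} = \sqrt{\left(- \frac{55496}{25} - \frac{1624 \sqrt{7}}{5}\right) - 3834} = \sqrt{- \frac{151346}{25} - \frac{1624 \sqrt{7}}{5}}$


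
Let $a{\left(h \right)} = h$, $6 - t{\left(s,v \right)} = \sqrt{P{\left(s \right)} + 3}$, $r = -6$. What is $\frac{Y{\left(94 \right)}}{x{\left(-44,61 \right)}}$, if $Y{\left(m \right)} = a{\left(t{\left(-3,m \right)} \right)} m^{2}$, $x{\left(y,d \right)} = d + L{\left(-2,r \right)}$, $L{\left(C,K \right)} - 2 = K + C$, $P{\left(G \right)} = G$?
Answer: $\frac{53016}{55} \approx 963.93$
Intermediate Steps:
$L{\left(C,K \right)} = 2 + C + K$ ($L{\left(C,K \right)} = 2 + \left(K + C\right) = 2 + \left(C + K\right) = 2 + C + K$)
$t{\left(s,v \right)} = 6 - \sqrt{3 + s}$ ($t{\left(s,v \right)} = 6 - \sqrt{s + 3} = 6 - \sqrt{3 + s}$)
$x{\left(y,d \right)} = -6 + d$ ($x{\left(y,d \right)} = d - 6 = -6 + d$)
$Y{\left(m \right)} = 6 m^{2}$ ($Y{\left(m \right)} = \left(6 - \sqrt{3 - 3}\right) m^{2} = \left(6 - \sqrt{0}\right) m^{2} = \left(6 - 0\right) m^{2} = \left(6 + 0\right) m^{2} = 6 m^{2}$)
$\frac{Y{\left(94 \right)}}{x{\left(-44,61 \right)}} = \frac{6 \cdot 94^{2}}{-6 + 61} = \frac{6 \cdot 8836}{55} = 53016 \cdot \frac{1}{55} = \frac{53016}{55}$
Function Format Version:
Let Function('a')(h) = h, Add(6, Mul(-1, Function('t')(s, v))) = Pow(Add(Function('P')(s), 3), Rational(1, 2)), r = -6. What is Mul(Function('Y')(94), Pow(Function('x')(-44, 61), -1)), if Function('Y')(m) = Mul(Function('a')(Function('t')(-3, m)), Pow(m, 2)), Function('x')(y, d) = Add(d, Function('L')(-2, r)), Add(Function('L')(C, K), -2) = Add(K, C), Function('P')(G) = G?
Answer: Rational(53016, 55) ≈ 963.93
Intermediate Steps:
Function('L')(C, K) = Add(2, C, K) (Function('L')(C, K) = Add(2, Add(K, C)) = Add(2, Add(C, K)) = Add(2, C, K))
Function('t')(s, v) = Add(6, Mul(-1, Pow(Add(3, s), Rational(1, 2)))) (Function('t')(s, v) = Add(6, Mul(-1, Pow(Add(s, 3), Rational(1, 2)))) = Add(6, Mul(-1, Pow(Add(3, s), Rational(1, 2)))))
Function('x')(y, d) = Add(-6, d) (Function('x')(y, d) = Add(d, Add(2, -2, -6)) = Add(d, -6) = Add(-6, d))
Function('Y')(m) = Mul(6, Pow(m, 2)) (Function('Y')(m) = Mul(Add(6, Mul(-1, Pow(Add(3, -3), Rational(1, 2)))), Pow(m, 2)) = Mul(Add(6, Mul(-1, Pow(0, Rational(1, 2)))), Pow(m, 2)) = Mul(Add(6, Mul(-1, 0)), Pow(m, 2)) = Mul(Add(6, 0), Pow(m, 2)) = Mul(6, Pow(m, 2)))
Mul(Function('Y')(94), Pow(Function('x')(-44, 61), -1)) = Mul(Mul(6, Pow(94, 2)), Pow(Add(-6, 61), -1)) = Mul(Mul(6, 8836), Pow(55, -1)) = Mul(53016, Rational(1, 55)) = Rational(53016, 55)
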